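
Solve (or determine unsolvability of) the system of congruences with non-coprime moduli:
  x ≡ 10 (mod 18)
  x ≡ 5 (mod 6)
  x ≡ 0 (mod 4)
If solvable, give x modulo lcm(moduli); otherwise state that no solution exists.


Moduli 18, 6, 4 are not pairwise coprime, so CRT works modulo lcm(m_i) when all pairwise compatibility conditions hold.
Pairwise compatibility: gcd(m_i, m_j) must divide a_i - a_j for every pair.
Merge one congruence at a time:
  Start: x ≡ 10 (mod 18).
  Combine with x ≡ 5 (mod 6): gcd(18, 6) = 6, and 5 - 10 = -5 is NOT divisible by 6.
    ⇒ system is inconsistent (no integer solution).

No solution (the system is inconsistent).


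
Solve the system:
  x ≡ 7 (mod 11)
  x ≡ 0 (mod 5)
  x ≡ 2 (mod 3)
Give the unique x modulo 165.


Moduli 11, 5, 3 are pairwise coprime; by CRT there is a unique solution modulo M = 11 · 5 · 3 = 165.
Solve pairwise, accumulating the modulus:
  Start with x ≡ 7 (mod 11).
  Combine with x ≡ 0 (mod 5): since gcd(11, 5) = 1, we get a unique residue mod 55.
    Write x = 7 + 11·t and substitute into x ≡ 0 (mod 5): 11·t ≡ 0 − 7 = -7 (mod 5).
    Reduce coefficients mod 5: 1·t ≡ 3 (mod 5).
    So t ≡ 3 (mod 5).
    Then x = 7 + 11·3 = 40, valid modulo lcm(11, 5) = 55: x ≡ 40 (mod 55).
  Combine with x ≡ 2 (mod 3): since gcd(55, 3) = 1, we get a unique residue mod 165.
    Write x = 40 + 55·t and substitute into x ≡ 2 (mod 3): 55·t ≡ 2 − 40 = -38 (mod 3).
    Reduce coefficients mod 3: 1·t ≡ 1 (mod 3).
    So t ≡ 1 (mod 3).
    Then x = 40 + 55·1 = 95, valid modulo lcm(55, 3) = 165: x ≡ 95 (mod 165).
Verify: 95 mod 11 = 7 ✓, 95 mod 5 = 0 ✓, 95 mod 3 = 2 ✓.

x ≡ 95 (mod 165).


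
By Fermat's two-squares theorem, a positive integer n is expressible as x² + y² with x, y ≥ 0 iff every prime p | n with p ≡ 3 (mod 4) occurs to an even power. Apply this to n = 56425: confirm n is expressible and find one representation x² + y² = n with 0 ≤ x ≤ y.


Step 1: Factor n = 56425 = 5^2 · 37 · 61.
Step 2: Check the mod-4 condition on each prime factor: 5 ≡ 1 (mod 4), exponent 2; 37 ≡ 1 (mod 4), exponent 1; 61 ≡ 1 (mod 4), exponent 1.
All primes ≡ 3 (mod 4) appear to even exponent (or don't appear), so by the two-squares theorem n IS expressible as a sum of two squares.
Step 3: Build a representation. Group n = k² · m with k = 5 and m = 37 · 61 = 2257 (a product of primes ≡ 1 (mod 4)); a representation of m scales to one of n via (k·x)² + (k·y)² = k²(x² + y²). Each prime p ≡ 1 (mod 4) is itself a sum of two squares; find a² by testing p − a² for a perfect square:
  37: 37 − 1² = 36 = 6² ⇒ 37 = 1² + 6².
  61: 61 − 1² = 60, 61 − 2² = 57, 61 − 3² = 52, 61 − 4² = 45, 61 − 5² = 36 = 6² ⇒ 61 = 5² + 6².
  Combine using the Brahmagupta–Fibonacci identity (a² + b²)(c² + d²) = (ac − bd)² + (ad + bc)² = (ac + bd)² + (ad − bc)²:
  37 · 61 = 2257: from (1² + 6²)(5² + 6²), take (1·5 − 6·6, 1·6 + 6·5) = (5 − 36, 6 + 30) = (-31, 36); dropping signs (only squares matter) gives (31, 36); check 31² + 36² = 961 + 1296 = 2257 ✓.
  Scale by k = 5: (5·31, 5·36) = (155, 180).
Step 4: Order so x ≤ y and verify: 155² + 180² = 24025 + 32400 = 56425 = n. ✓

n = 56425 = 155² + 180² (one valid representation with x ≤ y).


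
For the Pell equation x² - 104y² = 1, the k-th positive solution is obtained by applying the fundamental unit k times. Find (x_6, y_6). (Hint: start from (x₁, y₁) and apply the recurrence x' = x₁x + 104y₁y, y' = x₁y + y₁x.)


Step 1: Find the fundamental solution (x₁, y₁) of x² - 104y² = 1.
  Expand √104 as a continued fraction. a₀ = ⌊√104⌋ = 10; iterate m_{k+1} = d_k·a_k − m_k, d_{k+1} = (104 − m_{k+1}²)/d_k, a_{k+1} = ⌊(a₀ + m_{k+1})/d_{k+1}⌋ (starting m₀ = 0, d₀ = 1), with convergents p_k = a_k·p_{k-1} + p_{k-2}, q_k = a_k·q_{k-1} + q_{k-2} (p₋₁ = 1, q₋₁ = 0):
  k = 0: a₀ = 10; p₀/q₀ = 10/1; p₀² − 104·q₀² = 100 − 104 = -4.
  k = 1: m = 10, d = 4, a = ⌊(10 + 10)/4⌋ = 5; p/q = (5·10 + 1)/(5·1 + 0) = 51/5; p² − 104·q² = 2601 − 2600 = 1.
  The first convergent with p² − 104·q² = 1 gives the fundamental solution (x₁, y₁) = (51, 5).
Step 2: Apply the recurrence (x_{n+1}, y_{n+1}) = (x₁x_n + 104y₁y_n, x₁y_n + y₁x_n) repeatedly.
  From (x_1, y_1) = (51, 5): x_2 = 51·51 + 104·5·5 = 5201; y_2 = 51·5 + 5·51 = 510.
  From (x_2, y_2) = (5201, 510): x_3 = 51·5201 + 104·5·510 = 530451; y_3 = 51·510 + 5·5201 = 52015.
  From (x_3, y_3) = (530451, 52015): x_4 = 51·530451 + 104·5·52015 = 54100801; y_4 = 51·52015 + 5·530451 = 5305020.
  From (x_4, y_4) = (54100801, 5305020): x_5 = 51·54100801 + 104·5·5305020 = 5517751251; y_5 = 51·5305020 + 5·54100801 = 541060025.
  From (x_5, y_5) = (5517751251, 541060025): x_6 = 51·5517751251 + 104·5·541060025 = 562756526801; y_6 = 51·541060025 + 5·5517751251 = 55182817530.
Step 3: Verify x_6² - 104·y_6² = 316694908457124631293601 - 316694908457124631293600 = 1 (should be 1). ✓

(x_1, y_1) = (51, 5); (x_6, y_6) = (562756526801, 55182817530).


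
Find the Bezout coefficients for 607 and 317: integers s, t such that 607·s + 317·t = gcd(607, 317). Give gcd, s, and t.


Euclidean algorithm on (607, 317) — divide until remainder is 0:
  607 = 1 · 317 + 290
  317 = 1 · 290 + 27
  290 = 10 · 27 + 20
  27 = 1 · 20 + 7
  20 = 2 · 7 + 6
  7 = 1 · 6 + 1
  6 = 6 · 1 + 0
gcd(607, 317) = 1.
Track Bezout coefficients alongside the remainders: start with r₀ = 607 = a·1 + b·0 (s = 1, t = 0) and r₁ = 317 = a·0 + b·1 (s = 0, t = 1); each new remainder r_{k+1} = r_{k-1} − q_k·r_k inherits s_{k+1} = s_{k-1} − q_k·s_k, t_{k+1} = t_{k-1} − q_k·t_k, so r_k = a·s_k + b·t_k at every step:
  q = 1: r = 290, s = 1 − 1·0 = 1, t = 0 − 1·1 = -1  (check: 607·1 + 317·(-1) = 290)
  q = 1: r = 27, s = 0 − 1·1 = -1, t = 1 − 1·(-1) = 2  (check: 607·(-1) + 317·2 = 27)
  q = 10: r = 20, s = 1 − 10·(-1) = 11, t = -1 − 10·2 = -21  (check: 607·11 + 317·(-21) = 20)
  q = 1: r = 7, s = -1 − 1·11 = -12, t = 2 − 1·(-21) = 23  (check: 607·(-12) + 317·23 = 7)
  q = 2: r = 6, s = 11 − 2·(-12) = 35, t = -21 − 2·23 = -67  (check: 607·35 + 317·(-67) = 6)
  q = 1: r = 1, s = -12 − 1·35 = -47, t = 23 − 1·(-67) = 90  (check: 607·(-47) + 317·90 = 1)
The row with r = 1 (the gcd) gives the Bezout coefficients s = -47, t = 90.
Result: 607 · (-47) + 317 · (90) = 1.

gcd(607, 317) = 1; s = -47, t = 90 (check: 607·(-47) + 317·90 = 1).


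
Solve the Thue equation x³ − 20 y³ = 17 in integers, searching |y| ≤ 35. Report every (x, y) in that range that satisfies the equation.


The equation is x³ - 20y³ = 17. For fixed y, x³ = 20·y³ + 17, so a solution requires the RHS to be a perfect cube.
Strategy: iterate y from -35 to 35, compute RHS = 20·y³ + 17, and check whether it is a (positive or negative) perfect cube.
Check small values of y:
  y = 0: RHS = 17 is not a perfect cube.
  y = 1: RHS = 37 is not a perfect cube.
  y = -1: RHS = -3 is not a perfect cube.
  y = 2: RHS = 177 is not a perfect cube.
  y = -2: RHS = -143 is not a perfect cube.
  y = 3: RHS = 557 is not a perfect cube.
  y = -3: RHS = -523 is not a perfect cube.
Continuing the search up to |y| = 35 finds no solutions either.
No (x, y) in the scanned range satisfies the equation.

No integer solutions with |y| ≤ 35.


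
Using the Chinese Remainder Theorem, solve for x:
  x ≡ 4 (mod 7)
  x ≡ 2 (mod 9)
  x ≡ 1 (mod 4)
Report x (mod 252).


Moduli 7, 9, 4 are pairwise coprime; by CRT there is a unique solution modulo M = 7 · 9 · 4 = 252.
Solve pairwise, accumulating the modulus:
  Start with x ≡ 4 (mod 7).
  Combine with x ≡ 2 (mod 9): since gcd(7, 9) = 1, we get a unique residue mod 63.
    Write x = 4 + 7·t and substitute into x ≡ 2 (mod 9): 7·t ≡ 2 − 4 = -2 (mod 9).
    Reduce coefficients mod 9: 7·t ≡ 7 (mod 9).
    The inverse of 7 mod 9 is 4 (since 7·4 = 28 = 3·9 + 1), so t ≡ 4·7 = 28 ≡ 1 (mod 9).
    Then x = 4 + 7·1 = 11, valid modulo lcm(7, 9) = 63: x ≡ 11 (mod 63).
  Combine with x ≡ 1 (mod 4): since gcd(63, 4) = 1, we get a unique residue mod 252.
    Write x = 11 + 63·t and substitute into x ≡ 1 (mod 4): 63·t ≡ 1 − 11 = -10 (mod 4).
    Reduce coefficients mod 4: 3·t ≡ 2 (mod 4).
    The inverse of 3 mod 4 is 3 (since 3·3 = 9 = 2·4 + 1), so t ≡ 3·2 = 6 ≡ 2 (mod 4).
    Then x = 11 + 63·2 = 137, valid modulo lcm(63, 4) = 252: x ≡ 137 (mod 252).
Verify: 137 mod 7 = 4 ✓, 137 mod 9 = 2 ✓, 137 mod 4 = 1 ✓.

x ≡ 137 (mod 252).


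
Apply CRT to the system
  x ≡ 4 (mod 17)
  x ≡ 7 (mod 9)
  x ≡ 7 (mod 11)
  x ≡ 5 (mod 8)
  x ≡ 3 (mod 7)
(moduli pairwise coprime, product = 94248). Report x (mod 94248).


Product of moduli M = 17 · 9 · 11 · 8 · 7 = 94248.
Merge one congruence at a time:
  Start: x ≡ 4 (mod 17).
  Combine with x ≡ 7 (mod 9); new modulus lcm = 153.
    Write x = 4 + 17·t and substitute into x ≡ 7 (mod 9): 17·t ≡ 7 − 4 = 3 (mod 9).
    Reduce coefficients mod 9: 8·t ≡ 3 (mod 9).
    The inverse of 8 mod 9 is 8 (since 8·8 = 64 = 7·9 + 1), so t ≡ 8·3 = 24 ≡ 6 (mod 9).
    Then x = 4 + 17·6 = 106, valid modulo lcm(17, 9) = 153: x ≡ 106 (mod 153).
  Combine with x ≡ 7 (mod 11); new modulus lcm = 1683.
    Write x = 106 + 153·t and substitute into x ≡ 7 (mod 11): 153·t ≡ 7 − 106 = -99 (mod 11).
    Reduce coefficients mod 11: 10·t ≡ 0 (mod 11).
    The inverse of 10 mod 11 is 10 (since 10·10 = 100 = 9·11 + 1), so t ≡ 10·0 = 0 ≡ 0 (mod 11).
    Then x = 106 + 153·0 = 106, valid modulo lcm(153, 11) = 1683: x ≡ 106 (mod 1683).
  Combine with x ≡ 5 (mod 8); new modulus lcm = 13464.
    Write x = 106 + 1683·t and substitute into x ≡ 5 (mod 8): 1683·t ≡ 5 − 106 = -101 (mod 8).
    Reduce coefficients mod 8: 3·t ≡ 3 (mod 8).
    The inverse of 3 mod 8 is 3 (since 3·3 = 9 = 1·8 + 1), so t ≡ 3·3 = 9 ≡ 1 (mod 8).
    Then x = 106 + 1683·1 = 1789, valid modulo lcm(1683, 8) = 13464: x ≡ 1789 (mod 13464).
  Combine with x ≡ 3 (mod 7); new modulus lcm = 94248.
    Write x = 1789 + 13464·t and substitute into x ≡ 3 (mod 7): 13464·t ≡ 3 − 1789 = -1786 (mod 7).
    Reduce coefficients mod 7: 3·t ≡ 6 (mod 7).
    The inverse of 3 mod 7 is 5 (since 3·5 = 15 = 2·7 + 1), so t ≡ 5·6 = 30 ≡ 2 (mod 7).
    Then x = 1789 + 13464·2 = 28717, valid modulo lcm(13464, 7) = 94248: x ≡ 28717 (mod 94248).
Verify against each original: 28717 mod 17 = 4, 28717 mod 9 = 7, 28717 mod 11 = 7, 28717 mod 8 = 5, 28717 mod 7 = 3.

x ≡ 28717 (mod 94248).


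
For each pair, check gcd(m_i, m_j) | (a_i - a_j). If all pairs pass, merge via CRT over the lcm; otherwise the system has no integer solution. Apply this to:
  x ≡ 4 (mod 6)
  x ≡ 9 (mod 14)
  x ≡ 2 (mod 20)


Moduli 6, 14, 20 are not pairwise coprime, so CRT works modulo lcm(m_i) when all pairwise compatibility conditions hold.
Pairwise compatibility: gcd(m_i, m_j) must divide a_i - a_j for every pair.
Merge one congruence at a time:
  Start: x ≡ 4 (mod 6).
  Combine with x ≡ 9 (mod 14): gcd(6, 14) = 2, and 9 - 4 = 5 is NOT divisible by 2.
    ⇒ system is inconsistent (no integer solution).

No solution (the system is inconsistent).


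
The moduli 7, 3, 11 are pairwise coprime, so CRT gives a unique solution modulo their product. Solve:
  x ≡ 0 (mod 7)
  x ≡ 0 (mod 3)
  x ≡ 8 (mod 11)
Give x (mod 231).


Moduli 7, 3, 11 are pairwise coprime; by CRT there is a unique solution modulo M = 7 · 3 · 11 = 231.
Solve pairwise, accumulating the modulus:
  Start with x ≡ 0 (mod 7).
  Combine with x ≡ 0 (mod 3): since gcd(7, 3) = 1, we get a unique residue mod 21.
    Write x = 0 + 7·t and substitute into x ≡ 0 (mod 3): 7·t ≡ 0 − 0 = 0 (mod 3).
    Reduce coefficients mod 3: 1·t ≡ 0 (mod 3).
    So t ≡ 0 (mod 3).
    Then x = 0 + 7·0 = 0, valid modulo lcm(7, 3) = 21: x ≡ 0 (mod 21).
  Combine with x ≡ 8 (mod 11): since gcd(21, 11) = 1, we get a unique residue mod 231.
    Write x = 0 + 21·t and substitute into x ≡ 8 (mod 11): 21·t ≡ 8 − 0 = 8 (mod 11).
    Reduce coefficients mod 11: 10·t ≡ 8 (mod 11).
    The inverse of 10 mod 11 is 10 (since 10·10 = 100 = 9·11 + 1), so t ≡ 10·8 = 80 ≡ 3 (mod 11).
    Then x = 0 + 21·3 = 63, valid modulo lcm(21, 11) = 231: x ≡ 63 (mod 231).
Verify: 63 mod 7 = 0 ✓, 63 mod 3 = 0 ✓, 63 mod 11 = 8 ✓.

x ≡ 63 (mod 231).


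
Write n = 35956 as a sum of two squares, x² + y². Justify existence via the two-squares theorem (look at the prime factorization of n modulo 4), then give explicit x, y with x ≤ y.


Step 1: Factor n = 35956 = 2^2 · 89 · 101.
Step 2: Check the mod-4 condition on each prime factor: 2 = 2 (special); 89 ≡ 1 (mod 4), exponent 1; 101 ≡ 1 (mod 4), exponent 1.
All primes ≡ 3 (mod 4) appear to even exponent (or don't appear), so by the two-squares theorem n IS expressible as a sum of two squares.
Step 3: Build a representation. Group n = k² · m with k = 2 and m = 89 · 101 = 8989 (a product of primes ≡ 1 (mod 4)); a representation of m scales to one of n via (k·x)² + (k·y)² = k²(x² + y²). Each prime p ≡ 1 (mod 4) is itself a sum of two squares; find a² by testing p − a² for a perfect square:
  89: 89 − 1² = 88, 89 − 2² = 85, 89 − 3² = 80, 89 − 4² = 73, 89 − 5² = 64 = 8² ⇒ 89 = 5² + 8².
  101: 101 − 1² = 100 = 10² ⇒ 101 = 1² + 10².
  Combine using the Brahmagupta–Fibonacci identity (a² + b²)(c² + d²) = (ac − bd)² + (ad + bc)² = (ac + bd)² + (ad − bc)²:
  89 · 101 = 8989: from (5² + 8²)(1² + 10²), take (5·1 − 8·10, 5·10 + 8·1) = (5 − 80, 50 + 8) = (-75, 58); dropping signs (only squares matter) gives (75, 58); check 75² + 58² = 5625 + 3364 = 8989 ✓.
  Scale by k = 2: (2·75, 2·58) = (150, 116).
Step 4: Order so x ≤ y and verify: 116² + 150² = 13456 + 22500 = 35956 = n. ✓

n = 35956 = 116² + 150² (one valid representation with x ≤ y).


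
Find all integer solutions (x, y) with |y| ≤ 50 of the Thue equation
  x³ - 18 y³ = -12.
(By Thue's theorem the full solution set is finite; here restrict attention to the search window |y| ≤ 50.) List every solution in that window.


The equation is x³ - 18y³ = -12. For fixed y, x³ = 18·y³ − 12, so a solution requires the RHS to be a perfect cube.
Strategy: iterate y from -50 to 50, compute RHS = 18·y³ − 12, and check whether it is a (positive or negative) perfect cube.
Check small values of y:
  y = 0: RHS = -12 is not a perfect cube.
  y = 1: RHS = 6 is not a perfect cube.
  y = -1: RHS = -30 is not a perfect cube.
  y = 2: RHS = 132 is not a perfect cube.
  y = -2: RHS = -156 is not a perfect cube.
  y = 3: RHS = 474 is not a perfect cube.
  y = -3: RHS = -498 is not a perfect cube.
Continuing the search up to |y| = 50 finds no solutions either.
No (x, y) in the scanned range satisfies the equation.

No integer solutions with |y| ≤ 50.


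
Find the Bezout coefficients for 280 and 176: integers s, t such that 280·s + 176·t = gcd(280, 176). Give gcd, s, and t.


Euclidean algorithm on (280, 176) — divide until remainder is 0:
  280 = 1 · 176 + 104
  176 = 1 · 104 + 72
  104 = 1 · 72 + 32
  72 = 2 · 32 + 8
  32 = 4 · 8 + 0
gcd(280, 176) = 8.
Track Bezout coefficients alongside the remainders: start with r₀ = 280 = a·1 + b·0 (s = 1, t = 0) and r₁ = 176 = a·0 + b·1 (s = 0, t = 1); each new remainder r_{k+1} = r_{k-1} − q_k·r_k inherits s_{k+1} = s_{k-1} − q_k·s_k, t_{k+1} = t_{k-1} − q_k·t_k, so r_k = a·s_k + b·t_k at every step:
  q = 1: r = 104, s = 1 − 1·0 = 1, t = 0 − 1·1 = -1  (check: 280·1 + 176·(-1) = 104)
  q = 1: r = 72, s = 0 − 1·1 = -1, t = 1 − 1·(-1) = 2  (check: 280·(-1) + 176·2 = 72)
  q = 1: r = 32, s = 1 − 1·(-1) = 2, t = -1 − 1·2 = -3  (check: 280·2 + 176·(-3) = 32)
  q = 2: r = 8, s = -1 − 2·2 = -5, t = 2 − 2·(-3) = 8  (check: 280·(-5) + 176·8 = 8)
The row with r = 8 (the gcd) gives the Bezout coefficients s = -5, t = 8.
Result: 280 · (-5) + 176 · (8) = 8.

gcd(280, 176) = 8; s = -5, t = 8 (check: 280·(-5) + 176·8 = 8).


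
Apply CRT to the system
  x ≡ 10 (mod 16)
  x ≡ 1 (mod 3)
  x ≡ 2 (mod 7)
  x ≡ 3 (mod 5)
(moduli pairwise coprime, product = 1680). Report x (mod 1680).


Product of moduli M = 16 · 3 · 7 · 5 = 1680.
Merge one congruence at a time:
  Start: x ≡ 10 (mod 16).
  Combine with x ≡ 1 (mod 3); new modulus lcm = 48.
    Write x = 10 + 16·t and substitute into x ≡ 1 (mod 3): 16·t ≡ 1 − 10 = -9 (mod 3).
    Reduce coefficients mod 3: 1·t ≡ 0 (mod 3).
    So t ≡ 0 (mod 3).
    Then x = 10 + 16·0 = 10, valid modulo lcm(16, 3) = 48: x ≡ 10 (mod 48).
  Combine with x ≡ 2 (mod 7); new modulus lcm = 336.
    Write x = 10 + 48·t and substitute into x ≡ 2 (mod 7): 48·t ≡ 2 − 10 = -8 (mod 7).
    Reduce coefficients mod 7: 6·t ≡ 6 (mod 7).
    The inverse of 6 mod 7 is 6 (since 6·6 = 36 = 5·7 + 1), so t ≡ 6·6 = 36 ≡ 1 (mod 7).
    Then x = 10 + 48·1 = 58, valid modulo lcm(48, 7) = 336: x ≡ 58 (mod 336).
  Combine with x ≡ 3 (mod 5); new modulus lcm = 1680.
    Write x = 58 + 336·t and substitute into x ≡ 3 (mod 5): 336·t ≡ 3 − 58 = -55 (mod 5).
    Reduce coefficients mod 5: 1·t ≡ 0 (mod 5).
    So t ≡ 0 (mod 5).
    Then x = 58 + 336·0 = 58, valid modulo lcm(336, 5) = 1680: x ≡ 58 (mod 1680).
Verify against each original: 58 mod 16 = 10, 58 mod 3 = 1, 58 mod 7 = 2, 58 mod 5 = 3.

x ≡ 58 (mod 1680).


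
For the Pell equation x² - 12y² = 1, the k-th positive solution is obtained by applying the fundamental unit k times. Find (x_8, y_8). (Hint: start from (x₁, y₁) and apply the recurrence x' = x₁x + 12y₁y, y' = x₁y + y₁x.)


Step 1: Find the fundamental solution (x₁, y₁) of x² - 12y² = 1.
  Expand √12 as a continued fraction. a₀ = ⌊√12⌋ = 3; iterate m_{k+1} = d_k·a_k − m_k, d_{k+1} = (12 − m_{k+1}²)/d_k, a_{k+1} = ⌊(a₀ + m_{k+1})/d_{k+1}⌋ (starting m₀ = 0, d₀ = 1), with convergents p_k = a_k·p_{k-1} + p_{k-2}, q_k = a_k·q_{k-1} + q_{k-2} (p₋₁ = 1, q₋₁ = 0):
  k = 0: a₀ = 3; p₀/q₀ = 3/1; p₀² − 12·q₀² = 9 − 12 = -3.
  k = 1: m = 3, d = 3, a = ⌊(3 + 3)/3⌋ = 2; p/q = (2·3 + 1)/(2·1 + 0) = 7/2; p² − 12·q² = 49 − 48 = 1.
  The first convergent with p² − 12·q² = 1 gives the fundamental solution (x₁, y₁) = (7, 2).
Step 2: Apply the recurrence (x_{n+1}, y_{n+1}) = (x₁x_n + 12y₁y_n, x₁y_n + y₁x_n) repeatedly.
  From (x_1, y_1) = (7, 2): x_2 = 7·7 + 12·2·2 = 97; y_2 = 7·2 + 2·7 = 28.
  From (x_2, y_2) = (97, 28): x_3 = 7·97 + 12·2·28 = 1351; y_3 = 7·28 + 2·97 = 390.
  From (x_3, y_3) = (1351, 390): x_4 = 7·1351 + 12·2·390 = 18817; y_4 = 7·390 + 2·1351 = 5432.
  From (x_4, y_4) = (18817, 5432): x_5 = 7·18817 + 12·2·5432 = 262087; y_5 = 7·5432 + 2·18817 = 75658.
  From (x_5, y_5) = (262087, 75658): x_6 = 7·262087 + 12·2·75658 = 3650401; y_6 = 7·75658 + 2·262087 = 1053780.
  From (x_6, y_6) = (3650401, 1053780): x_7 = 7·3650401 + 12·2·1053780 = 50843527; y_7 = 7·1053780 + 2·3650401 = 14677262.
  From (x_7, y_7) = (50843527, 14677262): x_8 = 7·50843527 + 12·2·14677262 = 708158977; y_8 = 7·14677262 + 2·50843527 = 204427888.
Step 3: Verify x_8² - 12·y_8² = 501489136705686529 - 501489136705686528 = 1 (should be 1). ✓

(x_1, y_1) = (7, 2); (x_8, y_8) = (708158977, 204427888).


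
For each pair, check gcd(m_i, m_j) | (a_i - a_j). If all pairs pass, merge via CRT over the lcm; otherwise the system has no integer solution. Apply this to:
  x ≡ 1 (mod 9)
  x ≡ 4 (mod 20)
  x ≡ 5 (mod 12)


Moduli 9, 20, 12 are not pairwise coprime, so CRT works modulo lcm(m_i) when all pairwise compatibility conditions hold.
Pairwise compatibility: gcd(m_i, m_j) must divide a_i - a_j for every pair.
Merge one congruence at a time:
  Start: x ≡ 1 (mod 9).
  Combine with x ≡ 4 (mod 20): gcd(9, 20) = 1; 4 - 1 = 3, which IS divisible by 1, so compatible.
    Write x = 1 + 9·t and substitute into x ≡ 4 (mod 20): 9·t ≡ 4 − 1 = 3 (mod 20).
    The inverse of 9 mod 20 is 9 (since 9·9 = 81 = 4·20 + 1), so t ≡ 9·3 = 27 ≡ 7 (mod 20).
    Then x = 1 + 9·7 = 64, valid modulo lcm(9, 20) = 180: x ≡ 64 (mod 180).
  Combine with x ≡ 5 (mod 12): gcd(180, 12) = 12, and 5 - 64 = -59 is NOT divisible by 12.
    ⇒ system is inconsistent (no integer solution).

No solution (the system is inconsistent).


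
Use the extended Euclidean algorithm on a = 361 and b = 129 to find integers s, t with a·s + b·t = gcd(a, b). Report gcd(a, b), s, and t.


Euclidean algorithm on (361, 129) — divide until remainder is 0:
  361 = 2 · 129 + 103
  129 = 1 · 103 + 26
  103 = 3 · 26 + 25
  26 = 1 · 25 + 1
  25 = 25 · 1 + 0
gcd(361, 129) = 1.
Track Bezout coefficients alongside the remainders: start with r₀ = 361 = a·1 + b·0 (s = 1, t = 0) and r₁ = 129 = a·0 + b·1 (s = 0, t = 1); each new remainder r_{k+1} = r_{k-1} − q_k·r_k inherits s_{k+1} = s_{k-1} − q_k·s_k, t_{k+1} = t_{k-1} − q_k·t_k, so r_k = a·s_k + b·t_k at every step:
  q = 2: r = 103, s = 1 − 2·0 = 1, t = 0 − 2·1 = -2  (check: 361·1 + 129·(-2) = 103)
  q = 1: r = 26, s = 0 − 1·1 = -1, t = 1 − 1·(-2) = 3  (check: 361·(-1) + 129·3 = 26)
  q = 3: r = 25, s = 1 − 3·(-1) = 4, t = -2 − 3·3 = -11  (check: 361·4 + 129·(-11) = 25)
  q = 1: r = 1, s = -1 − 1·4 = -5, t = 3 − 1·(-11) = 14  (check: 361·(-5) + 129·14 = 1)
The row with r = 1 (the gcd) gives the Bezout coefficients s = -5, t = 14.
Result: 361 · (-5) + 129 · (14) = 1.

gcd(361, 129) = 1; s = -5, t = 14 (check: 361·(-5) + 129·14 = 1).


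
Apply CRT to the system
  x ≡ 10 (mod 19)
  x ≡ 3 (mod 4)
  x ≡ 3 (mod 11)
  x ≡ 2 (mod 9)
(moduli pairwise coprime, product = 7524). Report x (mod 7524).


Product of moduli M = 19 · 4 · 11 · 9 = 7524.
Merge one congruence at a time:
  Start: x ≡ 10 (mod 19).
  Combine with x ≡ 3 (mod 4); new modulus lcm = 76.
    Write x = 10 + 19·t and substitute into x ≡ 3 (mod 4): 19·t ≡ 3 − 10 = -7 (mod 4).
    Reduce coefficients mod 4: 3·t ≡ 1 (mod 4).
    The inverse of 3 mod 4 is 3 (since 3·3 = 9 = 2·4 + 1), so t ≡ 3·1 = 3 ≡ 3 (mod 4).
    Then x = 10 + 19·3 = 67, valid modulo lcm(19, 4) = 76: x ≡ 67 (mod 76).
  Combine with x ≡ 3 (mod 11); new modulus lcm = 836.
    Write x = 67 + 76·t and substitute into x ≡ 3 (mod 11): 76·t ≡ 3 − 67 = -64 (mod 11).
    Reduce coefficients mod 11: 10·t ≡ 2 (mod 11).
    The inverse of 10 mod 11 is 10 (since 10·10 = 100 = 9·11 + 1), so t ≡ 10·2 = 20 ≡ 9 (mod 11).
    Then x = 67 + 76·9 = 751, valid modulo lcm(76, 11) = 836: x ≡ 751 (mod 836).
  Combine with x ≡ 2 (mod 9); new modulus lcm = 7524.
    Write x = 751 + 836·t and substitute into x ≡ 2 (mod 9): 836·t ≡ 2 − 751 = -749 (mod 9).
    Reduce coefficients mod 9: 8·t ≡ 7 (mod 9).
    The inverse of 8 mod 9 is 8 (since 8·8 = 64 = 7·9 + 1), so t ≡ 8·7 = 56 ≡ 2 (mod 9).
    Then x = 751 + 836·2 = 2423, valid modulo lcm(836, 9) = 7524: x ≡ 2423 (mod 7524).
Verify against each original: 2423 mod 19 = 10, 2423 mod 4 = 3, 2423 mod 11 = 3, 2423 mod 9 = 2.

x ≡ 2423 (mod 7524).


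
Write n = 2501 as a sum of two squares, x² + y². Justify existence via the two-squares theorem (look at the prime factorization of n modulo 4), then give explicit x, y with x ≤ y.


Step 1: Factor n = 2501 = 41 · 61.
Step 2: Check the mod-4 condition on each prime factor: 41 ≡ 1 (mod 4), exponent 1; 61 ≡ 1 (mod 4), exponent 1.
All primes ≡ 3 (mod 4) appear to even exponent (or don't appear), so by the two-squares theorem n IS expressible as a sum of two squares.
Step 3: Build a representation. Here n = 41 · 61 is a product of primes ≡ 1 (mod 4). Each prime p ≡ 1 (mod 4) is itself a sum of two squares; find a² by testing p − a² for a perfect square:
  41: 41 − 1² = 40, 41 − 2² = 37, 41 − 3² = 32, 41 − 4² = 25 = 5² ⇒ 41 = 4² + 5².
  61: 61 − 1² = 60, 61 − 2² = 57, 61 − 3² = 52, 61 − 4² = 45, 61 − 5² = 36 = 6² ⇒ 61 = 5² + 6².
  Combine using the Brahmagupta–Fibonacci identity (a² + b²)(c² + d²) = (ac − bd)² + (ad + bc)² = (ac + bd)² + (ad − bc)²:
  41 · 61 = 2501: from (4² + 5²)(5² + 6²), take (4·5 − 5·6, 4·6 + 5·5) = (20 − 30, 24 + 25) = (-10, 49); dropping signs (only squares matter) gives (10, 49); check 10² + 49² = 100 + 2401 = 2501 ✓.
Step 4: Order so x ≤ y and verify: 10² + 49² = 100 + 2401 = 2501 = n. ✓

n = 2501 = 10² + 49² (one valid representation with x ≤ y).


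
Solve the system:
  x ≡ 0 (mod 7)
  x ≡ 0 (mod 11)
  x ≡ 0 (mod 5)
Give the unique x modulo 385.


Moduli 7, 11, 5 are pairwise coprime; by CRT there is a unique solution modulo M = 7 · 11 · 5 = 385.
Solve pairwise, accumulating the modulus:
  Start with x ≡ 0 (mod 7).
  Combine with x ≡ 0 (mod 11): since gcd(7, 11) = 1, we get a unique residue mod 77.
    Write x = 0 + 7·t and substitute into x ≡ 0 (mod 11): 7·t ≡ 0 − 0 = 0 (mod 11).
    The inverse of 7 mod 11 is 8 (since 7·8 = 56 = 5·11 + 1), so t ≡ 8·0 = 0 ≡ 0 (mod 11).
    Then x = 0 + 7·0 = 0, valid modulo lcm(7, 11) = 77: x ≡ 0 (mod 77).
  Combine with x ≡ 0 (mod 5): since gcd(77, 5) = 1, we get a unique residue mod 385.
    Write x = 0 + 77·t and substitute into x ≡ 0 (mod 5): 77·t ≡ 0 − 0 = 0 (mod 5).
    Reduce coefficients mod 5: 2·t ≡ 0 (mod 5).
    The inverse of 2 mod 5 is 3 (since 2·3 = 6 = 1·5 + 1), so t ≡ 3·0 = 0 ≡ 0 (mod 5).
    Then x = 0 + 77·0 = 0, valid modulo lcm(77, 5) = 385: x ≡ 0 (mod 385).
Verify: 0 mod 7 = 0 ✓, 0 mod 11 = 0 ✓, 0 mod 5 = 0 ✓.

x ≡ 0 (mod 385).


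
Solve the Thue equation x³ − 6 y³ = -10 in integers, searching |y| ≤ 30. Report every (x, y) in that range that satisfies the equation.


The equation is x³ - 6y³ = -10. For fixed y, x³ = 6·y³ − 10, so a solution requires the RHS to be a perfect cube.
Strategy: iterate y from -30 to 30, compute RHS = 6·y³ − 10, and check whether it is a (positive or negative) perfect cube.
Check small values of y:
  y = 0: RHS = -10 is not a perfect cube.
  y = 1: RHS = -4 is not a perfect cube.
  y = -1: RHS = -16 is not a perfect cube.
  y = 2: RHS = 38 is not a perfect cube.
  y = -2: RHS = -58 is not a perfect cube.
  y = 3: RHS = 152 is not a perfect cube.
  y = -3: RHS = -172 is not a perfect cube.
Continuing the search up to |y| = 30 finds no solutions either.
No (x, y) in the scanned range satisfies the equation.

No integer solutions with |y| ≤ 30.


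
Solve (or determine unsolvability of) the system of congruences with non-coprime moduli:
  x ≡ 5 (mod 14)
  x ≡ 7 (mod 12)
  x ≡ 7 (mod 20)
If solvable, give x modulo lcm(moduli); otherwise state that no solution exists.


Moduli 14, 12, 20 are not pairwise coprime, so CRT works modulo lcm(m_i) when all pairwise compatibility conditions hold.
Pairwise compatibility: gcd(m_i, m_j) must divide a_i - a_j for every pair.
Merge one congruence at a time:
  Start: x ≡ 5 (mod 14).
  Combine with x ≡ 7 (mod 12): gcd(14, 12) = 2; 7 - 5 = 2, which IS divisible by 2, so compatible.
    Write x = 5 + 14·t and substitute into x ≡ 7 (mod 12): 14·t ≡ 7 − 5 = 2 (mod 12).
    Divide the congruence (and modulus) by g = 2: 7·t ≡ 1 (mod 6).
    Reduce coefficients mod 6: 1·t ≡ 1 (mod 6).
    So t ≡ 1 (mod 6).
    Then x = 5 + 14·1 = 19, valid modulo lcm(14, 12) = 84: x ≡ 19 (mod 84).
  Combine with x ≡ 7 (mod 20): gcd(84, 20) = 4; 7 - 19 = -12, which IS divisible by 4, so compatible.
    Write x = 19 + 84·t and substitute into x ≡ 7 (mod 20): 84·t ≡ 7 − 19 = -12 (mod 20).
    Divide the congruence (and modulus) by g = 4: 21·t ≡ -3 (mod 5).
    Reduce coefficients mod 5: 1·t ≡ 2 (mod 5).
    So t ≡ 2 (mod 5).
    Then x = 19 + 84·2 = 187, valid modulo lcm(84, 20) = 420: x ≡ 187 (mod 420).
Verify: 187 mod 14 = 5, 187 mod 12 = 7, 187 mod 20 = 7.

x ≡ 187 (mod 420).


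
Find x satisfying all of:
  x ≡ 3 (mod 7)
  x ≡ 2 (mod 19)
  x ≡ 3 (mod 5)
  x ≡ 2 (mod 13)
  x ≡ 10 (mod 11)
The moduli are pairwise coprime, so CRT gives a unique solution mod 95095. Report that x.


Product of moduli M = 7 · 19 · 5 · 13 · 11 = 95095.
Merge one congruence at a time:
  Start: x ≡ 3 (mod 7).
  Combine with x ≡ 2 (mod 19); new modulus lcm = 133.
    Write x = 3 + 7·t and substitute into x ≡ 2 (mod 19): 7·t ≡ 2 − 3 = -1 (mod 19).
    Reduce coefficients mod 19: 7·t ≡ 18 (mod 19).
    The inverse of 7 mod 19 is 11 (since 7·11 = 77 = 4·19 + 1), so t ≡ 11·18 = 198 ≡ 8 (mod 19).
    Then x = 3 + 7·8 = 59, valid modulo lcm(7, 19) = 133: x ≡ 59 (mod 133).
  Combine with x ≡ 3 (mod 5); new modulus lcm = 665.
    Write x = 59 + 133·t and substitute into x ≡ 3 (mod 5): 133·t ≡ 3 − 59 = -56 (mod 5).
    Reduce coefficients mod 5: 3·t ≡ 4 (mod 5).
    The inverse of 3 mod 5 is 2 (since 3·2 = 6 = 1·5 + 1), so t ≡ 2·4 = 8 ≡ 3 (mod 5).
    Then x = 59 + 133·3 = 458, valid modulo lcm(133, 5) = 665: x ≡ 458 (mod 665).
  Combine with x ≡ 2 (mod 13); new modulus lcm = 8645.
    Write x = 458 + 665·t and substitute into x ≡ 2 (mod 13): 665·t ≡ 2 − 458 = -456 (mod 13).
    Reduce coefficients mod 13: 2·t ≡ 12 (mod 13).
    The inverse of 2 mod 13 is 7 (since 2·7 = 14 = 1·13 + 1), so t ≡ 7·12 = 84 ≡ 6 (mod 13).
    Then x = 458 + 665·6 = 4448, valid modulo lcm(665, 13) = 8645: x ≡ 4448 (mod 8645).
  Combine with x ≡ 10 (mod 11); new modulus lcm = 95095.
    Write x = 4448 + 8645·t and substitute into x ≡ 10 (mod 11): 8645·t ≡ 10 − 4448 = -4438 (mod 11).
    Reduce coefficients mod 11: 10·t ≡ 6 (mod 11).
    The inverse of 10 mod 11 is 10 (since 10·10 = 100 = 9·11 + 1), so t ≡ 10·6 = 60 ≡ 5 (mod 11).
    Then x = 4448 + 8645·5 = 47673, valid modulo lcm(8645, 11) = 95095: x ≡ 47673 (mod 95095).
Verify against each original: 47673 mod 7 = 3, 47673 mod 19 = 2, 47673 mod 5 = 3, 47673 mod 13 = 2, 47673 mod 11 = 10.

x ≡ 47673 (mod 95095).


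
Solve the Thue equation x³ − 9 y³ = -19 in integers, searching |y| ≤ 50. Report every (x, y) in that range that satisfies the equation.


The equation is x³ - 9y³ = -19. For fixed y, x³ = 9·y³ − 19, so a solution requires the RHS to be a perfect cube.
Strategy: iterate y from -50 to 50, compute RHS = 9·y³ − 19, and check whether it is a (positive or negative) perfect cube.
Check small values of y:
  y = 0: RHS = -19 is not a perfect cube.
  y = 1: RHS = -10 is not a perfect cube.
  y = -1: RHS = -28 is not a perfect cube.
  y = 2: RHS = 53 is not a perfect cube.
  y = -2: RHS = -91 is not a perfect cube.
  y = 3: RHS = 224 is not a perfect cube.
  y = -3: RHS = -262 is not a perfect cube.
Continuing the search up to |y| = 50 finds no solutions either.
No (x, y) in the scanned range satisfies the equation.

No integer solutions with |y| ≤ 50.


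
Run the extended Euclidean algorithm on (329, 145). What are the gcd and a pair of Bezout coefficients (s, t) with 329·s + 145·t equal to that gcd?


Euclidean algorithm on (329, 145) — divide until remainder is 0:
  329 = 2 · 145 + 39
  145 = 3 · 39 + 28
  39 = 1 · 28 + 11
  28 = 2 · 11 + 6
  11 = 1 · 6 + 5
  6 = 1 · 5 + 1
  5 = 5 · 1 + 0
gcd(329, 145) = 1.
Track Bezout coefficients alongside the remainders: start with r₀ = 329 = a·1 + b·0 (s = 1, t = 0) and r₁ = 145 = a·0 + b·1 (s = 0, t = 1); each new remainder r_{k+1} = r_{k-1} − q_k·r_k inherits s_{k+1} = s_{k-1} − q_k·s_k, t_{k+1} = t_{k-1} − q_k·t_k, so r_k = a·s_k + b·t_k at every step:
  q = 2: r = 39, s = 1 − 2·0 = 1, t = 0 − 2·1 = -2  (check: 329·1 + 145·(-2) = 39)
  q = 3: r = 28, s = 0 − 3·1 = -3, t = 1 − 3·(-2) = 7  (check: 329·(-3) + 145·7 = 28)
  q = 1: r = 11, s = 1 − 1·(-3) = 4, t = -2 − 1·7 = -9  (check: 329·4 + 145·(-9) = 11)
  q = 2: r = 6, s = -3 − 2·4 = -11, t = 7 − 2·(-9) = 25  (check: 329·(-11) + 145·25 = 6)
  q = 1: r = 5, s = 4 − 1·(-11) = 15, t = -9 − 1·25 = -34  (check: 329·15 + 145·(-34) = 5)
  q = 1: r = 1, s = -11 − 1·15 = -26, t = 25 − 1·(-34) = 59  (check: 329·(-26) + 145·59 = 1)
The row with r = 1 (the gcd) gives the Bezout coefficients s = -26, t = 59.
Result: 329 · (-26) + 145 · (59) = 1.

gcd(329, 145) = 1; s = -26, t = 59 (check: 329·(-26) + 145·59 = 1).


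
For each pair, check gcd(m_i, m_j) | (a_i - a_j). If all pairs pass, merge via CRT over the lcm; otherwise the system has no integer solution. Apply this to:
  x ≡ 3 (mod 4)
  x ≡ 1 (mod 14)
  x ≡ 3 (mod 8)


Moduli 4, 14, 8 are not pairwise coprime, so CRT works modulo lcm(m_i) when all pairwise compatibility conditions hold.
Pairwise compatibility: gcd(m_i, m_j) must divide a_i - a_j for every pair.
Merge one congruence at a time:
  Start: x ≡ 3 (mod 4).
  Combine with x ≡ 1 (mod 14): gcd(4, 14) = 2; 1 - 3 = -2, which IS divisible by 2, so compatible.
    Write x = 3 + 4·t and substitute into x ≡ 1 (mod 14): 4·t ≡ 1 − 3 = -2 (mod 14).
    Divide the congruence (and modulus) by g = 2: 2·t ≡ -1 (mod 7).
    Reduce coefficients mod 7: 2·t ≡ 6 (mod 7).
    The inverse of 2 mod 7 is 4 (since 2·4 = 8 = 1·7 + 1), so t ≡ 4·6 = 24 ≡ 3 (mod 7).
    Then x = 3 + 4·3 = 15, valid modulo lcm(4, 14) = 28: x ≡ 15 (mod 28).
  Combine with x ≡ 3 (mod 8): gcd(28, 8) = 4; 3 - 15 = -12, which IS divisible by 4, so compatible.
    Write x = 15 + 28·t and substitute into x ≡ 3 (mod 8): 28·t ≡ 3 − 15 = -12 (mod 8).
    Divide the congruence (and modulus) by g = 4: 7·t ≡ -3 (mod 2).
    Reduce coefficients mod 2: 1·t ≡ 1 (mod 2).
    So t ≡ 1 (mod 2).
    Then x = 15 + 28·1 = 43, valid modulo lcm(28, 8) = 56: x ≡ 43 (mod 56).
Verify: 43 mod 4 = 3, 43 mod 14 = 1, 43 mod 8 = 3.

x ≡ 43 (mod 56).


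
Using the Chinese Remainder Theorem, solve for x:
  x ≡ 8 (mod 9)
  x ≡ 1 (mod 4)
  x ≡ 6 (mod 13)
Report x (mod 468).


Moduli 9, 4, 13 are pairwise coprime; by CRT there is a unique solution modulo M = 9 · 4 · 13 = 468.
Solve pairwise, accumulating the modulus:
  Start with x ≡ 8 (mod 9).
  Combine with x ≡ 1 (mod 4): since gcd(9, 4) = 1, we get a unique residue mod 36.
    Write x = 8 + 9·t and substitute into x ≡ 1 (mod 4): 9·t ≡ 1 − 8 = -7 (mod 4).
    Reduce coefficients mod 4: 1·t ≡ 1 (mod 4).
    So t ≡ 1 (mod 4).
    Then x = 8 + 9·1 = 17, valid modulo lcm(9, 4) = 36: x ≡ 17 (mod 36).
  Combine with x ≡ 6 (mod 13): since gcd(36, 13) = 1, we get a unique residue mod 468.
    Write x = 17 + 36·t and substitute into x ≡ 6 (mod 13): 36·t ≡ 6 − 17 = -11 (mod 13).
    Reduce coefficients mod 13: 10·t ≡ 2 (mod 13).
    The inverse of 10 mod 13 is 4 (since 10·4 = 40 = 3·13 + 1), so t ≡ 4·2 = 8 ≡ 8 (mod 13).
    Then x = 17 + 36·8 = 305, valid modulo lcm(36, 13) = 468: x ≡ 305 (mod 468).
Verify: 305 mod 9 = 8 ✓, 305 mod 4 = 1 ✓, 305 mod 13 = 6 ✓.

x ≡ 305 (mod 468).


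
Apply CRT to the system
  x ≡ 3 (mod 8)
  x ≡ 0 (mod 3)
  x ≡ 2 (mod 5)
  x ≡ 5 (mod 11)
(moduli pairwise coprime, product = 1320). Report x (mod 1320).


Product of moduli M = 8 · 3 · 5 · 11 = 1320.
Merge one congruence at a time:
  Start: x ≡ 3 (mod 8).
  Combine with x ≡ 0 (mod 3); new modulus lcm = 24.
    Write x = 3 + 8·t and substitute into x ≡ 0 (mod 3): 8·t ≡ 0 − 3 = -3 (mod 3).
    Reduce coefficients mod 3: 2·t ≡ 0 (mod 3).
    The inverse of 2 mod 3 is 2 (since 2·2 = 4 = 1·3 + 1), so t ≡ 2·0 = 0 ≡ 0 (mod 3).
    Then x = 3 + 8·0 = 3, valid modulo lcm(8, 3) = 24: x ≡ 3 (mod 24).
  Combine with x ≡ 2 (mod 5); new modulus lcm = 120.
    Write x = 3 + 24·t and substitute into x ≡ 2 (mod 5): 24·t ≡ 2 − 3 = -1 (mod 5).
    Reduce coefficients mod 5: 4·t ≡ 4 (mod 5).
    The inverse of 4 mod 5 is 4 (since 4·4 = 16 = 3·5 + 1), so t ≡ 4·4 = 16 ≡ 1 (mod 5).
    Then x = 3 + 24·1 = 27, valid modulo lcm(24, 5) = 120: x ≡ 27 (mod 120).
  Combine with x ≡ 5 (mod 11); new modulus lcm = 1320.
    Write x = 27 + 120·t and substitute into x ≡ 5 (mod 11): 120·t ≡ 5 − 27 = -22 (mod 11).
    Reduce coefficients mod 11: 10·t ≡ 0 (mod 11).
    The inverse of 10 mod 11 is 10 (since 10·10 = 100 = 9·11 + 1), so t ≡ 10·0 = 0 ≡ 0 (mod 11).
    Then x = 27 + 120·0 = 27, valid modulo lcm(120, 11) = 1320: x ≡ 27 (mod 1320).
Verify against each original: 27 mod 8 = 3, 27 mod 3 = 0, 27 mod 5 = 2, 27 mod 11 = 5.

x ≡ 27 (mod 1320).


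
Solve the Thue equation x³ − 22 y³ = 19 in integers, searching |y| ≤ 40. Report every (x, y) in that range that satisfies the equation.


The equation is x³ - 22y³ = 19. For fixed y, x³ = 22·y³ + 19, so a solution requires the RHS to be a perfect cube.
Strategy: iterate y from -40 to 40, compute RHS = 22·y³ + 19, and check whether it is a (positive or negative) perfect cube.
Check small values of y:
  y = 0: RHS = 19 is not a perfect cube.
  y = 1: RHS = 41 is not a perfect cube.
  y = -1: RHS = -3 is not a perfect cube.
  y = 2: RHS = 195 is not a perfect cube.
  y = -2: RHS = -157 is not a perfect cube.
  y = 3: RHS = 613 is not a perfect cube.
  y = -3: RHS = -575 is not a perfect cube.
Continuing the search up to |y| = 40 finds no solutions either.
No (x, y) in the scanned range satisfies the equation.

No integer solutions with |y| ≤ 40.


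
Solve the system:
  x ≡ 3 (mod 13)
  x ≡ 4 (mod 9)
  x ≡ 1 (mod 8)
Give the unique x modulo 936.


Moduli 13, 9, 8 are pairwise coprime; by CRT there is a unique solution modulo M = 13 · 9 · 8 = 936.
Solve pairwise, accumulating the modulus:
  Start with x ≡ 3 (mod 13).
  Combine with x ≡ 4 (mod 9): since gcd(13, 9) = 1, we get a unique residue mod 117.
    Write x = 3 + 13·t and substitute into x ≡ 4 (mod 9): 13·t ≡ 4 − 3 = 1 (mod 9).
    Reduce coefficients mod 9: 4·t ≡ 1 (mod 9).
    The inverse of 4 mod 9 is 7 (since 4·7 = 28 = 3·9 + 1), so t ≡ 7·1 = 7 ≡ 7 (mod 9).
    Then x = 3 + 13·7 = 94, valid modulo lcm(13, 9) = 117: x ≡ 94 (mod 117).
  Combine with x ≡ 1 (mod 8): since gcd(117, 8) = 1, we get a unique residue mod 936.
    Write x = 94 + 117·t and substitute into x ≡ 1 (mod 8): 117·t ≡ 1 − 94 = -93 (mod 8).
    Reduce coefficients mod 8: 5·t ≡ 3 (mod 8).
    The inverse of 5 mod 8 is 5 (since 5·5 = 25 = 3·8 + 1), so t ≡ 5·3 = 15 ≡ 7 (mod 8).
    Then x = 94 + 117·7 = 913, valid modulo lcm(117, 8) = 936: x ≡ 913 (mod 936).
Verify: 913 mod 13 = 3 ✓, 913 mod 9 = 4 ✓, 913 mod 8 = 1 ✓.

x ≡ 913 (mod 936).


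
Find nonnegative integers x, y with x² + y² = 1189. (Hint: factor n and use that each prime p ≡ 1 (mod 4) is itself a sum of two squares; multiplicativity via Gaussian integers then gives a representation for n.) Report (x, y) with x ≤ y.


Step 1: Factor n = 1189 = 29 · 41.
Step 2: Check the mod-4 condition on each prime factor: 29 ≡ 1 (mod 4), exponent 1; 41 ≡ 1 (mod 4), exponent 1.
All primes ≡ 3 (mod 4) appear to even exponent (or don't appear), so by the two-squares theorem n IS expressible as a sum of two squares.
Step 3: Build a representation. Here n = 29 · 41 is a product of primes ≡ 1 (mod 4). Each prime p ≡ 1 (mod 4) is itself a sum of two squares; find a² by testing p − a² for a perfect square:
  29: 29 − 1² = 28, 29 − 2² = 25 = 5² ⇒ 29 = 2² + 5².
  41: 41 − 1² = 40, 41 − 2² = 37, 41 − 3² = 32, 41 − 4² = 25 = 5² ⇒ 41 = 4² + 5².
  Combine using the Brahmagupta–Fibonacci identity (a² + b²)(c² + d²) = (ac − bd)² + (ad + bc)² = (ac + bd)² + (ad − bc)²:
  29 · 41 = 1189: from (2² + 5²)(4² + 5²), take (2·4 − 5·5, 2·5 + 5·4) = (8 − 25, 10 + 20) = (-17, 30); dropping signs (only squares matter) gives (17, 30); check 17² + 30² = 289 + 900 = 1189 ✓.
Step 4: Order so x ≤ y and verify: 17² + 30² = 289 + 900 = 1189 = n. ✓

n = 1189 = 17² + 30² (one valid representation with x ≤ y).


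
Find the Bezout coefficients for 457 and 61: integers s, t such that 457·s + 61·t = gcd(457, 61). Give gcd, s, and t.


Euclidean algorithm on (457, 61) — divide until remainder is 0:
  457 = 7 · 61 + 30
  61 = 2 · 30 + 1
  30 = 30 · 1 + 0
gcd(457, 61) = 1.
Track Bezout coefficients alongside the remainders: start with r₀ = 457 = a·1 + b·0 (s = 1, t = 0) and r₁ = 61 = a·0 + b·1 (s = 0, t = 1); each new remainder r_{k+1} = r_{k-1} − q_k·r_k inherits s_{k+1} = s_{k-1} − q_k·s_k, t_{k+1} = t_{k-1} − q_k·t_k, so r_k = a·s_k + b·t_k at every step:
  q = 7: r = 30, s = 1 − 7·0 = 1, t = 0 − 7·1 = -7  (check: 457·1 + 61·(-7) = 30)
  q = 2: r = 1, s = 0 − 2·1 = -2, t = 1 − 2·(-7) = 15  (check: 457·(-2) + 61·15 = 1)
The row with r = 1 (the gcd) gives the Bezout coefficients s = -2, t = 15.
Result: 457 · (-2) + 61 · (15) = 1.

gcd(457, 61) = 1; s = -2, t = 15 (check: 457·(-2) + 61·15 = 1).
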